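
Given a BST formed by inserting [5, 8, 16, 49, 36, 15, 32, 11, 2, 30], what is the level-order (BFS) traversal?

Tree insertion order: [5, 8, 16, 49, 36, 15, 32, 11, 2, 30]
Tree (level-order array): [5, 2, 8, None, None, None, 16, 15, 49, 11, None, 36, None, None, None, 32, None, 30]
BFS from the root, enqueuing left then right child of each popped node:
  queue [5] -> pop 5, enqueue [2, 8], visited so far: [5]
  queue [2, 8] -> pop 2, enqueue [none], visited so far: [5, 2]
  queue [8] -> pop 8, enqueue [16], visited so far: [5, 2, 8]
  queue [16] -> pop 16, enqueue [15, 49], visited so far: [5, 2, 8, 16]
  queue [15, 49] -> pop 15, enqueue [11], visited so far: [5, 2, 8, 16, 15]
  queue [49, 11] -> pop 49, enqueue [36], visited so far: [5, 2, 8, 16, 15, 49]
  queue [11, 36] -> pop 11, enqueue [none], visited so far: [5, 2, 8, 16, 15, 49, 11]
  queue [36] -> pop 36, enqueue [32], visited so far: [5, 2, 8, 16, 15, 49, 11, 36]
  queue [32] -> pop 32, enqueue [30], visited so far: [5, 2, 8, 16, 15, 49, 11, 36, 32]
  queue [30] -> pop 30, enqueue [none], visited so far: [5, 2, 8, 16, 15, 49, 11, 36, 32, 30]
Result: [5, 2, 8, 16, 15, 49, 11, 36, 32, 30]


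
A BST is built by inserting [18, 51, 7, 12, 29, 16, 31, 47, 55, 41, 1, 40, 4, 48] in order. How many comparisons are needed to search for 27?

Search path for 27: 18 -> 51 -> 29
Found: False
Comparisons: 3


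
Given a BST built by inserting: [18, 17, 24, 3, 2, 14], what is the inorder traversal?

Tree insertion order: [18, 17, 24, 3, 2, 14]
Tree (level-order array): [18, 17, 24, 3, None, None, None, 2, 14]
Inorder traversal: [2, 3, 14, 17, 18, 24]


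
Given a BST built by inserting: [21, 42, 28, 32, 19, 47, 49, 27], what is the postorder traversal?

Tree insertion order: [21, 42, 28, 32, 19, 47, 49, 27]
Tree (level-order array): [21, 19, 42, None, None, 28, 47, 27, 32, None, 49]
Postorder traversal: [19, 27, 32, 28, 49, 47, 42, 21]


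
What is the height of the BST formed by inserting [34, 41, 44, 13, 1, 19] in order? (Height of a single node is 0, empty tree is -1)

Insertion order: [34, 41, 44, 13, 1, 19]
Tree (level-order array): [34, 13, 41, 1, 19, None, 44]
Compute height bottom-up (empty subtree = -1):
  height(1) = 1 + max(-1, -1) = 0
  height(19) = 1 + max(-1, -1) = 0
  height(13) = 1 + max(0, 0) = 1
  height(44) = 1 + max(-1, -1) = 0
  height(41) = 1 + max(-1, 0) = 1
  height(34) = 1 + max(1, 1) = 2
Height = 2


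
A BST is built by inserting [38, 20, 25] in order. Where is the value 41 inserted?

Starting tree (level order): [38, 20, None, None, 25]
Insertion path: 38
Result: insert 41 as right child of 38
Final tree (level order): [38, 20, 41, None, 25]


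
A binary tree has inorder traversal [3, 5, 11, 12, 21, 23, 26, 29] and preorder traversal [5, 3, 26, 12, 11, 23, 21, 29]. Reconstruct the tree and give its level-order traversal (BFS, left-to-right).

Inorder:  [3, 5, 11, 12, 21, 23, 26, 29]
Preorder: [5, 3, 26, 12, 11, 23, 21, 29]
Algorithm: preorder visits root first, so consume preorder in order;
for each root, split the current inorder slice at that value into
left-subtree inorder and right-subtree inorder, then recurse.
Recursive splits:
  root=5; inorder splits into left=[3], right=[11, 12, 21, 23, 26, 29]
  root=3; inorder splits into left=[], right=[]
  root=26; inorder splits into left=[11, 12, 21, 23], right=[29]
  root=12; inorder splits into left=[11], right=[21, 23]
  root=11; inorder splits into left=[], right=[]
  root=23; inorder splits into left=[21], right=[]
  root=21; inorder splits into left=[], right=[]
  root=29; inorder splits into left=[], right=[]
Reconstructed level-order: [5, 3, 26, 12, 29, 11, 23, 21]


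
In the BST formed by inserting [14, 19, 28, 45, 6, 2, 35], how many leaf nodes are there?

Tree built from: [14, 19, 28, 45, 6, 2, 35]
Tree (level-order array): [14, 6, 19, 2, None, None, 28, None, None, None, 45, 35]
Rule: A leaf has 0 children.
Per-node child counts:
  node 14: 2 child(ren)
  node 6: 1 child(ren)
  node 2: 0 child(ren)
  node 19: 1 child(ren)
  node 28: 1 child(ren)
  node 45: 1 child(ren)
  node 35: 0 child(ren)
Matching nodes: [2, 35]
Count of leaf nodes: 2


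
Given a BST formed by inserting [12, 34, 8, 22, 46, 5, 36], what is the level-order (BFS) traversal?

Tree insertion order: [12, 34, 8, 22, 46, 5, 36]
Tree (level-order array): [12, 8, 34, 5, None, 22, 46, None, None, None, None, 36]
BFS from the root, enqueuing left then right child of each popped node:
  queue [12] -> pop 12, enqueue [8, 34], visited so far: [12]
  queue [8, 34] -> pop 8, enqueue [5], visited so far: [12, 8]
  queue [34, 5] -> pop 34, enqueue [22, 46], visited so far: [12, 8, 34]
  queue [5, 22, 46] -> pop 5, enqueue [none], visited so far: [12, 8, 34, 5]
  queue [22, 46] -> pop 22, enqueue [none], visited so far: [12, 8, 34, 5, 22]
  queue [46] -> pop 46, enqueue [36], visited so far: [12, 8, 34, 5, 22, 46]
  queue [36] -> pop 36, enqueue [none], visited so far: [12, 8, 34, 5, 22, 46, 36]
Result: [12, 8, 34, 5, 22, 46, 36]


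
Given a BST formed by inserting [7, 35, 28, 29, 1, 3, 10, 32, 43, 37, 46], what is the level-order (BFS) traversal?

Tree insertion order: [7, 35, 28, 29, 1, 3, 10, 32, 43, 37, 46]
Tree (level-order array): [7, 1, 35, None, 3, 28, 43, None, None, 10, 29, 37, 46, None, None, None, 32]
BFS from the root, enqueuing left then right child of each popped node:
  queue [7] -> pop 7, enqueue [1, 35], visited so far: [7]
  queue [1, 35] -> pop 1, enqueue [3], visited so far: [7, 1]
  queue [35, 3] -> pop 35, enqueue [28, 43], visited so far: [7, 1, 35]
  queue [3, 28, 43] -> pop 3, enqueue [none], visited so far: [7, 1, 35, 3]
  queue [28, 43] -> pop 28, enqueue [10, 29], visited so far: [7, 1, 35, 3, 28]
  queue [43, 10, 29] -> pop 43, enqueue [37, 46], visited so far: [7, 1, 35, 3, 28, 43]
  queue [10, 29, 37, 46] -> pop 10, enqueue [none], visited so far: [7, 1, 35, 3, 28, 43, 10]
  queue [29, 37, 46] -> pop 29, enqueue [32], visited so far: [7, 1, 35, 3, 28, 43, 10, 29]
  queue [37, 46, 32] -> pop 37, enqueue [none], visited so far: [7, 1, 35, 3, 28, 43, 10, 29, 37]
  queue [46, 32] -> pop 46, enqueue [none], visited so far: [7, 1, 35, 3, 28, 43, 10, 29, 37, 46]
  queue [32] -> pop 32, enqueue [none], visited so far: [7, 1, 35, 3, 28, 43, 10, 29, 37, 46, 32]
Result: [7, 1, 35, 3, 28, 43, 10, 29, 37, 46, 32]


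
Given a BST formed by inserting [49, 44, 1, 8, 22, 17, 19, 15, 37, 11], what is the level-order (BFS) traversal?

Tree insertion order: [49, 44, 1, 8, 22, 17, 19, 15, 37, 11]
Tree (level-order array): [49, 44, None, 1, None, None, 8, None, 22, 17, 37, 15, 19, None, None, 11]
BFS from the root, enqueuing left then right child of each popped node:
  queue [49] -> pop 49, enqueue [44], visited so far: [49]
  queue [44] -> pop 44, enqueue [1], visited so far: [49, 44]
  queue [1] -> pop 1, enqueue [8], visited so far: [49, 44, 1]
  queue [8] -> pop 8, enqueue [22], visited so far: [49, 44, 1, 8]
  queue [22] -> pop 22, enqueue [17, 37], visited so far: [49, 44, 1, 8, 22]
  queue [17, 37] -> pop 17, enqueue [15, 19], visited so far: [49, 44, 1, 8, 22, 17]
  queue [37, 15, 19] -> pop 37, enqueue [none], visited so far: [49, 44, 1, 8, 22, 17, 37]
  queue [15, 19] -> pop 15, enqueue [11], visited so far: [49, 44, 1, 8, 22, 17, 37, 15]
  queue [19, 11] -> pop 19, enqueue [none], visited so far: [49, 44, 1, 8, 22, 17, 37, 15, 19]
  queue [11] -> pop 11, enqueue [none], visited so far: [49, 44, 1, 8, 22, 17, 37, 15, 19, 11]
Result: [49, 44, 1, 8, 22, 17, 37, 15, 19, 11]


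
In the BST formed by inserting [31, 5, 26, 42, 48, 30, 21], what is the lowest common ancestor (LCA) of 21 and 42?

Tree insertion order: [31, 5, 26, 42, 48, 30, 21]
Tree (level-order array): [31, 5, 42, None, 26, None, 48, 21, 30]
In a BST, the LCA of p=21, q=42 is the first node v on the
root-to-leaf path with p <= v <= q (go left if both < v, right if both > v).
Walk from root:
  at 31: 21 <= 31 <= 42, this is the LCA
LCA = 31


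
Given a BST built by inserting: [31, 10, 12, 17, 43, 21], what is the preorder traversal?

Tree insertion order: [31, 10, 12, 17, 43, 21]
Tree (level-order array): [31, 10, 43, None, 12, None, None, None, 17, None, 21]
Preorder traversal: [31, 10, 12, 17, 21, 43]


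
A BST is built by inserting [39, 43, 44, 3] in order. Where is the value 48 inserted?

Starting tree (level order): [39, 3, 43, None, None, None, 44]
Insertion path: 39 -> 43 -> 44
Result: insert 48 as right child of 44
Final tree (level order): [39, 3, 43, None, None, None, 44, None, 48]


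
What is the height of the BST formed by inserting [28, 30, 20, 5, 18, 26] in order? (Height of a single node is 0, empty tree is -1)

Insertion order: [28, 30, 20, 5, 18, 26]
Tree (level-order array): [28, 20, 30, 5, 26, None, None, None, 18]
Compute height bottom-up (empty subtree = -1):
  height(18) = 1 + max(-1, -1) = 0
  height(5) = 1 + max(-1, 0) = 1
  height(26) = 1 + max(-1, -1) = 0
  height(20) = 1 + max(1, 0) = 2
  height(30) = 1 + max(-1, -1) = 0
  height(28) = 1 + max(2, 0) = 3
Height = 3


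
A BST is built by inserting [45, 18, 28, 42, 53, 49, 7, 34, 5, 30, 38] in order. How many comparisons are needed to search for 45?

Search path for 45: 45
Found: True
Comparisons: 1


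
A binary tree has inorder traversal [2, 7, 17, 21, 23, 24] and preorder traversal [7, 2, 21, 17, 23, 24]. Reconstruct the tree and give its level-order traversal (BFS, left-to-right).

Inorder:  [2, 7, 17, 21, 23, 24]
Preorder: [7, 2, 21, 17, 23, 24]
Algorithm: preorder visits root first, so consume preorder in order;
for each root, split the current inorder slice at that value into
left-subtree inorder and right-subtree inorder, then recurse.
Recursive splits:
  root=7; inorder splits into left=[2], right=[17, 21, 23, 24]
  root=2; inorder splits into left=[], right=[]
  root=21; inorder splits into left=[17], right=[23, 24]
  root=17; inorder splits into left=[], right=[]
  root=23; inorder splits into left=[], right=[24]
  root=24; inorder splits into left=[], right=[]
Reconstructed level-order: [7, 2, 21, 17, 23, 24]


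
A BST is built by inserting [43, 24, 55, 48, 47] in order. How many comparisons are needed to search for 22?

Search path for 22: 43 -> 24
Found: False
Comparisons: 2


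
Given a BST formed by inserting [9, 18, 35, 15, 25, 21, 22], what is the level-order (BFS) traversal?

Tree insertion order: [9, 18, 35, 15, 25, 21, 22]
Tree (level-order array): [9, None, 18, 15, 35, None, None, 25, None, 21, None, None, 22]
BFS from the root, enqueuing left then right child of each popped node:
  queue [9] -> pop 9, enqueue [18], visited so far: [9]
  queue [18] -> pop 18, enqueue [15, 35], visited so far: [9, 18]
  queue [15, 35] -> pop 15, enqueue [none], visited so far: [9, 18, 15]
  queue [35] -> pop 35, enqueue [25], visited so far: [9, 18, 15, 35]
  queue [25] -> pop 25, enqueue [21], visited so far: [9, 18, 15, 35, 25]
  queue [21] -> pop 21, enqueue [22], visited so far: [9, 18, 15, 35, 25, 21]
  queue [22] -> pop 22, enqueue [none], visited so far: [9, 18, 15, 35, 25, 21, 22]
Result: [9, 18, 15, 35, 25, 21, 22]


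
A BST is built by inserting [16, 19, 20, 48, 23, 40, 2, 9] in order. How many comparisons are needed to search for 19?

Search path for 19: 16 -> 19
Found: True
Comparisons: 2


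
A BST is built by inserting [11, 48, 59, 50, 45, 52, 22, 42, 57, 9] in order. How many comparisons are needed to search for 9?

Search path for 9: 11 -> 9
Found: True
Comparisons: 2


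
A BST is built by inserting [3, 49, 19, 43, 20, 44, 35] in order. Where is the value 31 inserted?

Starting tree (level order): [3, None, 49, 19, None, None, 43, 20, 44, None, 35]
Insertion path: 3 -> 49 -> 19 -> 43 -> 20 -> 35
Result: insert 31 as left child of 35
Final tree (level order): [3, None, 49, 19, None, None, 43, 20, 44, None, 35, None, None, 31]


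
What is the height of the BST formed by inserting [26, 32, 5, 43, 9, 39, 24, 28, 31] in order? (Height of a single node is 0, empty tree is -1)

Insertion order: [26, 32, 5, 43, 9, 39, 24, 28, 31]
Tree (level-order array): [26, 5, 32, None, 9, 28, 43, None, 24, None, 31, 39]
Compute height bottom-up (empty subtree = -1):
  height(24) = 1 + max(-1, -1) = 0
  height(9) = 1 + max(-1, 0) = 1
  height(5) = 1 + max(-1, 1) = 2
  height(31) = 1 + max(-1, -1) = 0
  height(28) = 1 + max(-1, 0) = 1
  height(39) = 1 + max(-1, -1) = 0
  height(43) = 1 + max(0, -1) = 1
  height(32) = 1 + max(1, 1) = 2
  height(26) = 1 + max(2, 2) = 3
Height = 3


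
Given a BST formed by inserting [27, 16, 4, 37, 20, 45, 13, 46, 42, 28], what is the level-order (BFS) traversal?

Tree insertion order: [27, 16, 4, 37, 20, 45, 13, 46, 42, 28]
Tree (level-order array): [27, 16, 37, 4, 20, 28, 45, None, 13, None, None, None, None, 42, 46]
BFS from the root, enqueuing left then right child of each popped node:
  queue [27] -> pop 27, enqueue [16, 37], visited so far: [27]
  queue [16, 37] -> pop 16, enqueue [4, 20], visited so far: [27, 16]
  queue [37, 4, 20] -> pop 37, enqueue [28, 45], visited so far: [27, 16, 37]
  queue [4, 20, 28, 45] -> pop 4, enqueue [13], visited so far: [27, 16, 37, 4]
  queue [20, 28, 45, 13] -> pop 20, enqueue [none], visited so far: [27, 16, 37, 4, 20]
  queue [28, 45, 13] -> pop 28, enqueue [none], visited so far: [27, 16, 37, 4, 20, 28]
  queue [45, 13] -> pop 45, enqueue [42, 46], visited so far: [27, 16, 37, 4, 20, 28, 45]
  queue [13, 42, 46] -> pop 13, enqueue [none], visited so far: [27, 16, 37, 4, 20, 28, 45, 13]
  queue [42, 46] -> pop 42, enqueue [none], visited so far: [27, 16, 37, 4, 20, 28, 45, 13, 42]
  queue [46] -> pop 46, enqueue [none], visited so far: [27, 16, 37, 4, 20, 28, 45, 13, 42, 46]
Result: [27, 16, 37, 4, 20, 28, 45, 13, 42, 46]


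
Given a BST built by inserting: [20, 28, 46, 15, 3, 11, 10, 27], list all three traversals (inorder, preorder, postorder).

Tree insertion order: [20, 28, 46, 15, 3, 11, 10, 27]
Tree (level-order array): [20, 15, 28, 3, None, 27, 46, None, 11, None, None, None, None, 10]
Inorder (L, root, R): [3, 10, 11, 15, 20, 27, 28, 46]
Preorder (root, L, R): [20, 15, 3, 11, 10, 28, 27, 46]
Postorder (L, R, root): [10, 11, 3, 15, 27, 46, 28, 20]


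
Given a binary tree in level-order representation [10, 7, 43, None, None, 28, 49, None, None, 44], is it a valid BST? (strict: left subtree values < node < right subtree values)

Level-order array: [10, 7, 43, None, None, 28, 49, None, None, 44]
Validate using subtree bounds (lo, hi): at each node, require lo < value < hi,
then recurse left with hi=value and right with lo=value.
Preorder trace (stopping at first violation):
  at node 10 with bounds (-inf, +inf): OK
  at node 7 with bounds (-inf, 10): OK
  at node 43 with bounds (10, +inf): OK
  at node 28 with bounds (10, 43): OK
  at node 49 with bounds (43, +inf): OK
  at node 44 with bounds (43, 49): OK
No violation found at any node.
Result: Valid BST


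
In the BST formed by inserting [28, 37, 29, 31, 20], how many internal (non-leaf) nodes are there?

Tree built from: [28, 37, 29, 31, 20]
Tree (level-order array): [28, 20, 37, None, None, 29, None, None, 31]
Rule: An internal node has at least one child.
Per-node child counts:
  node 28: 2 child(ren)
  node 20: 0 child(ren)
  node 37: 1 child(ren)
  node 29: 1 child(ren)
  node 31: 0 child(ren)
Matching nodes: [28, 37, 29]
Count of internal (non-leaf) nodes: 3


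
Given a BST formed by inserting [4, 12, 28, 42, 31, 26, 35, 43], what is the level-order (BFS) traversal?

Tree insertion order: [4, 12, 28, 42, 31, 26, 35, 43]
Tree (level-order array): [4, None, 12, None, 28, 26, 42, None, None, 31, 43, None, 35]
BFS from the root, enqueuing left then right child of each popped node:
  queue [4] -> pop 4, enqueue [12], visited so far: [4]
  queue [12] -> pop 12, enqueue [28], visited so far: [4, 12]
  queue [28] -> pop 28, enqueue [26, 42], visited so far: [4, 12, 28]
  queue [26, 42] -> pop 26, enqueue [none], visited so far: [4, 12, 28, 26]
  queue [42] -> pop 42, enqueue [31, 43], visited so far: [4, 12, 28, 26, 42]
  queue [31, 43] -> pop 31, enqueue [35], visited so far: [4, 12, 28, 26, 42, 31]
  queue [43, 35] -> pop 43, enqueue [none], visited so far: [4, 12, 28, 26, 42, 31, 43]
  queue [35] -> pop 35, enqueue [none], visited so far: [4, 12, 28, 26, 42, 31, 43, 35]
Result: [4, 12, 28, 26, 42, 31, 43, 35]


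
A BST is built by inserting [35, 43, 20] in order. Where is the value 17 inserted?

Starting tree (level order): [35, 20, 43]
Insertion path: 35 -> 20
Result: insert 17 as left child of 20
Final tree (level order): [35, 20, 43, 17]


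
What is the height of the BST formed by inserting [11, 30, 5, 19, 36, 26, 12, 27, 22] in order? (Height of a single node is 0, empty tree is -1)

Insertion order: [11, 30, 5, 19, 36, 26, 12, 27, 22]
Tree (level-order array): [11, 5, 30, None, None, 19, 36, 12, 26, None, None, None, None, 22, 27]
Compute height bottom-up (empty subtree = -1):
  height(5) = 1 + max(-1, -1) = 0
  height(12) = 1 + max(-1, -1) = 0
  height(22) = 1 + max(-1, -1) = 0
  height(27) = 1 + max(-1, -1) = 0
  height(26) = 1 + max(0, 0) = 1
  height(19) = 1 + max(0, 1) = 2
  height(36) = 1 + max(-1, -1) = 0
  height(30) = 1 + max(2, 0) = 3
  height(11) = 1 + max(0, 3) = 4
Height = 4


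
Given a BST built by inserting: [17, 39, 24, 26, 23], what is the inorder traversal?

Tree insertion order: [17, 39, 24, 26, 23]
Tree (level-order array): [17, None, 39, 24, None, 23, 26]
Inorder traversal: [17, 23, 24, 26, 39]


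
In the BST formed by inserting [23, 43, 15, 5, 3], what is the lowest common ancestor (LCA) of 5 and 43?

Tree insertion order: [23, 43, 15, 5, 3]
Tree (level-order array): [23, 15, 43, 5, None, None, None, 3]
In a BST, the LCA of p=5, q=43 is the first node v on the
root-to-leaf path with p <= v <= q (go left if both < v, right if both > v).
Walk from root:
  at 23: 5 <= 23 <= 43, this is the LCA
LCA = 23


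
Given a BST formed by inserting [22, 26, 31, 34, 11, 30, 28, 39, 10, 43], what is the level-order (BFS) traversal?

Tree insertion order: [22, 26, 31, 34, 11, 30, 28, 39, 10, 43]
Tree (level-order array): [22, 11, 26, 10, None, None, 31, None, None, 30, 34, 28, None, None, 39, None, None, None, 43]
BFS from the root, enqueuing left then right child of each popped node:
  queue [22] -> pop 22, enqueue [11, 26], visited so far: [22]
  queue [11, 26] -> pop 11, enqueue [10], visited so far: [22, 11]
  queue [26, 10] -> pop 26, enqueue [31], visited so far: [22, 11, 26]
  queue [10, 31] -> pop 10, enqueue [none], visited so far: [22, 11, 26, 10]
  queue [31] -> pop 31, enqueue [30, 34], visited so far: [22, 11, 26, 10, 31]
  queue [30, 34] -> pop 30, enqueue [28], visited so far: [22, 11, 26, 10, 31, 30]
  queue [34, 28] -> pop 34, enqueue [39], visited so far: [22, 11, 26, 10, 31, 30, 34]
  queue [28, 39] -> pop 28, enqueue [none], visited so far: [22, 11, 26, 10, 31, 30, 34, 28]
  queue [39] -> pop 39, enqueue [43], visited so far: [22, 11, 26, 10, 31, 30, 34, 28, 39]
  queue [43] -> pop 43, enqueue [none], visited so far: [22, 11, 26, 10, 31, 30, 34, 28, 39, 43]
Result: [22, 11, 26, 10, 31, 30, 34, 28, 39, 43]


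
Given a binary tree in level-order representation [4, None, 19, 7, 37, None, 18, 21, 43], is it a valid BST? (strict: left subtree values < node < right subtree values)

Level-order array: [4, None, 19, 7, 37, None, 18, 21, 43]
Validate using subtree bounds (lo, hi): at each node, require lo < value < hi,
then recurse left with hi=value and right with lo=value.
Preorder trace (stopping at first violation):
  at node 4 with bounds (-inf, +inf): OK
  at node 19 with bounds (4, +inf): OK
  at node 7 with bounds (4, 19): OK
  at node 18 with bounds (7, 19): OK
  at node 37 with bounds (19, +inf): OK
  at node 21 with bounds (19, 37): OK
  at node 43 with bounds (37, +inf): OK
No violation found at any node.
Result: Valid BST


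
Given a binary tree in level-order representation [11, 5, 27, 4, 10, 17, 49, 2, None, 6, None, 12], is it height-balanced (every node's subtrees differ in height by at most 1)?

Tree (level-order array): [11, 5, 27, 4, 10, 17, 49, 2, None, 6, None, 12]
Definition: a tree is height-balanced if, at every node, |h(left) - h(right)| <= 1 (empty subtree has height -1).
Bottom-up per-node check:
  node 2: h_left=-1, h_right=-1, diff=0 [OK], height=0
  node 4: h_left=0, h_right=-1, diff=1 [OK], height=1
  node 6: h_left=-1, h_right=-1, diff=0 [OK], height=0
  node 10: h_left=0, h_right=-1, diff=1 [OK], height=1
  node 5: h_left=1, h_right=1, diff=0 [OK], height=2
  node 12: h_left=-1, h_right=-1, diff=0 [OK], height=0
  node 17: h_left=0, h_right=-1, diff=1 [OK], height=1
  node 49: h_left=-1, h_right=-1, diff=0 [OK], height=0
  node 27: h_left=1, h_right=0, diff=1 [OK], height=2
  node 11: h_left=2, h_right=2, diff=0 [OK], height=3
All nodes satisfy the balance condition.
Result: Balanced


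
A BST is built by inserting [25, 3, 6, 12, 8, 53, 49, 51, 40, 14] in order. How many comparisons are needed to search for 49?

Search path for 49: 25 -> 53 -> 49
Found: True
Comparisons: 3


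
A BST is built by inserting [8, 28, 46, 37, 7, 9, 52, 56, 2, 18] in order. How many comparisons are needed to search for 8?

Search path for 8: 8
Found: True
Comparisons: 1


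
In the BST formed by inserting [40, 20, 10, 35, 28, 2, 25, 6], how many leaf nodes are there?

Tree built from: [40, 20, 10, 35, 28, 2, 25, 6]
Tree (level-order array): [40, 20, None, 10, 35, 2, None, 28, None, None, 6, 25]
Rule: A leaf has 0 children.
Per-node child counts:
  node 40: 1 child(ren)
  node 20: 2 child(ren)
  node 10: 1 child(ren)
  node 2: 1 child(ren)
  node 6: 0 child(ren)
  node 35: 1 child(ren)
  node 28: 1 child(ren)
  node 25: 0 child(ren)
Matching nodes: [6, 25]
Count of leaf nodes: 2


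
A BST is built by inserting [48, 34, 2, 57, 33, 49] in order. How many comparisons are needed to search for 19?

Search path for 19: 48 -> 34 -> 2 -> 33
Found: False
Comparisons: 4


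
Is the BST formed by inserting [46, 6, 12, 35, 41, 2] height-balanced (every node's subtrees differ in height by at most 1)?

Tree (level-order array): [46, 6, None, 2, 12, None, None, None, 35, None, 41]
Definition: a tree is height-balanced if, at every node, |h(left) - h(right)| <= 1 (empty subtree has height -1).
Bottom-up per-node check:
  node 2: h_left=-1, h_right=-1, diff=0 [OK], height=0
  node 41: h_left=-1, h_right=-1, diff=0 [OK], height=0
  node 35: h_left=-1, h_right=0, diff=1 [OK], height=1
  node 12: h_left=-1, h_right=1, diff=2 [FAIL (|-1-1|=2 > 1)], height=2
  node 6: h_left=0, h_right=2, diff=2 [FAIL (|0-2|=2 > 1)], height=3
  node 46: h_left=3, h_right=-1, diff=4 [FAIL (|3--1|=4 > 1)], height=4
Node 12 violates the condition: |-1 - 1| = 2 > 1.
Result: Not balanced


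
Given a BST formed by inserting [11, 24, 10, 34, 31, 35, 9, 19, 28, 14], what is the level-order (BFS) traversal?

Tree insertion order: [11, 24, 10, 34, 31, 35, 9, 19, 28, 14]
Tree (level-order array): [11, 10, 24, 9, None, 19, 34, None, None, 14, None, 31, 35, None, None, 28]
BFS from the root, enqueuing left then right child of each popped node:
  queue [11] -> pop 11, enqueue [10, 24], visited so far: [11]
  queue [10, 24] -> pop 10, enqueue [9], visited so far: [11, 10]
  queue [24, 9] -> pop 24, enqueue [19, 34], visited so far: [11, 10, 24]
  queue [9, 19, 34] -> pop 9, enqueue [none], visited so far: [11, 10, 24, 9]
  queue [19, 34] -> pop 19, enqueue [14], visited so far: [11, 10, 24, 9, 19]
  queue [34, 14] -> pop 34, enqueue [31, 35], visited so far: [11, 10, 24, 9, 19, 34]
  queue [14, 31, 35] -> pop 14, enqueue [none], visited so far: [11, 10, 24, 9, 19, 34, 14]
  queue [31, 35] -> pop 31, enqueue [28], visited so far: [11, 10, 24, 9, 19, 34, 14, 31]
  queue [35, 28] -> pop 35, enqueue [none], visited so far: [11, 10, 24, 9, 19, 34, 14, 31, 35]
  queue [28] -> pop 28, enqueue [none], visited so far: [11, 10, 24, 9, 19, 34, 14, 31, 35, 28]
Result: [11, 10, 24, 9, 19, 34, 14, 31, 35, 28]


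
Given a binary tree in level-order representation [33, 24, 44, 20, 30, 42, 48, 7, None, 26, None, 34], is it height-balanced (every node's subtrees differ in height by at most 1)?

Tree (level-order array): [33, 24, 44, 20, 30, 42, 48, 7, None, 26, None, 34]
Definition: a tree is height-balanced if, at every node, |h(left) - h(right)| <= 1 (empty subtree has height -1).
Bottom-up per-node check:
  node 7: h_left=-1, h_right=-1, diff=0 [OK], height=0
  node 20: h_left=0, h_right=-1, diff=1 [OK], height=1
  node 26: h_left=-1, h_right=-1, diff=0 [OK], height=0
  node 30: h_left=0, h_right=-1, diff=1 [OK], height=1
  node 24: h_left=1, h_right=1, diff=0 [OK], height=2
  node 34: h_left=-1, h_right=-1, diff=0 [OK], height=0
  node 42: h_left=0, h_right=-1, diff=1 [OK], height=1
  node 48: h_left=-1, h_right=-1, diff=0 [OK], height=0
  node 44: h_left=1, h_right=0, diff=1 [OK], height=2
  node 33: h_left=2, h_right=2, diff=0 [OK], height=3
All nodes satisfy the balance condition.
Result: Balanced


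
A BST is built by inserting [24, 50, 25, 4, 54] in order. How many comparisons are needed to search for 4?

Search path for 4: 24 -> 4
Found: True
Comparisons: 2


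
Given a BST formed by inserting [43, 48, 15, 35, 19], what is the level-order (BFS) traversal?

Tree insertion order: [43, 48, 15, 35, 19]
Tree (level-order array): [43, 15, 48, None, 35, None, None, 19]
BFS from the root, enqueuing left then right child of each popped node:
  queue [43] -> pop 43, enqueue [15, 48], visited so far: [43]
  queue [15, 48] -> pop 15, enqueue [35], visited so far: [43, 15]
  queue [48, 35] -> pop 48, enqueue [none], visited so far: [43, 15, 48]
  queue [35] -> pop 35, enqueue [19], visited so far: [43, 15, 48, 35]
  queue [19] -> pop 19, enqueue [none], visited so far: [43, 15, 48, 35, 19]
Result: [43, 15, 48, 35, 19]


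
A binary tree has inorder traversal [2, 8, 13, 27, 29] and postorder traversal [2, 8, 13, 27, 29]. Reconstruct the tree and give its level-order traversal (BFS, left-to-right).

Inorder:   [2, 8, 13, 27, 29]
Postorder: [2, 8, 13, 27, 29]
Algorithm: postorder visits root last, so walk postorder right-to-left;
each value is the root of the current inorder slice — split it at that
value, recurse on the right subtree first, then the left.
Recursive splits:
  root=29; inorder splits into left=[2, 8, 13, 27], right=[]
  root=27; inorder splits into left=[2, 8, 13], right=[]
  root=13; inorder splits into left=[2, 8], right=[]
  root=8; inorder splits into left=[2], right=[]
  root=2; inorder splits into left=[], right=[]
Reconstructed level-order: [29, 27, 13, 8, 2]


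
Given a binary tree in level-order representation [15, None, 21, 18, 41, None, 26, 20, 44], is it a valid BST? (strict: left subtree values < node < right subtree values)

Level-order array: [15, None, 21, 18, 41, None, 26, 20, 44]
Validate using subtree bounds (lo, hi): at each node, require lo < value < hi,
then recurse left with hi=value and right with lo=value.
Preorder trace (stopping at first violation):
  at node 15 with bounds (-inf, +inf): OK
  at node 21 with bounds (15, +inf): OK
  at node 18 with bounds (15, 21): OK
  at node 26 with bounds (18, 21): VIOLATION
Node 26 violates its bound: not (18 < 26 < 21).
Result: Not a valid BST


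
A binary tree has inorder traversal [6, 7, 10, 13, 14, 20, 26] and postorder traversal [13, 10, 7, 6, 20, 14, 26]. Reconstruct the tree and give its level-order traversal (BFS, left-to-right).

Inorder:   [6, 7, 10, 13, 14, 20, 26]
Postorder: [13, 10, 7, 6, 20, 14, 26]
Algorithm: postorder visits root last, so walk postorder right-to-left;
each value is the root of the current inorder slice — split it at that
value, recurse on the right subtree first, then the left.
Recursive splits:
  root=26; inorder splits into left=[6, 7, 10, 13, 14, 20], right=[]
  root=14; inorder splits into left=[6, 7, 10, 13], right=[20]
  root=20; inorder splits into left=[], right=[]
  root=6; inorder splits into left=[], right=[7, 10, 13]
  root=7; inorder splits into left=[], right=[10, 13]
  root=10; inorder splits into left=[], right=[13]
  root=13; inorder splits into left=[], right=[]
Reconstructed level-order: [26, 14, 6, 20, 7, 10, 13]


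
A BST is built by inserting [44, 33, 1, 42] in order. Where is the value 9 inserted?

Starting tree (level order): [44, 33, None, 1, 42]
Insertion path: 44 -> 33 -> 1
Result: insert 9 as right child of 1
Final tree (level order): [44, 33, None, 1, 42, None, 9]


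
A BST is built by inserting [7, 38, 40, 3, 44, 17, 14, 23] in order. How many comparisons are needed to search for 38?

Search path for 38: 7 -> 38
Found: True
Comparisons: 2


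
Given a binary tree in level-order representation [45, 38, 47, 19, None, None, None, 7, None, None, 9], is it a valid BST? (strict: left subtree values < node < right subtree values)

Level-order array: [45, 38, 47, 19, None, None, None, 7, None, None, 9]
Validate using subtree bounds (lo, hi): at each node, require lo < value < hi,
then recurse left with hi=value and right with lo=value.
Preorder trace (stopping at first violation):
  at node 45 with bounds (-inf, +inf): OK
  at node 38 with bounds (-inf, 45): OK
  at node 19 with bounds (-inf, 38): OK
  at node 7 with bounds (-inf, 19): OK
  at node 9 with bounds (7, 19): OK
  at node 47 with bounds (45, +inf): OK
No violation found at any node.
Result: Valid BST


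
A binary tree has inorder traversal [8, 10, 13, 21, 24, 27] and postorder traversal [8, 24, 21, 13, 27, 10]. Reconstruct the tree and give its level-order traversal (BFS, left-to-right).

Inorder:   [8, 10, 13, 21, 24, 27]
Postorder: [8, 24, 21, 13, 27, 10]
Algorithm: postorder visits root last, so walk postorder right-to-left;
each value is the root of the current inorder slice — split it at that
value, recurse on the right subtree first, then the left.
Recursive splits:
  root=10; inorder splits into left=[8], right=[13, 21, 24, 27]
  root=27; inorder splits into left=[13, 21, 24], right=[]
  root=13; inorder splits into left=[], right=[21, 24]
  root=21; inorder splits into left=[], right=[24]
  root=24; inorder splits into left=[], right=[]
  root=8; inorder splits into left=[], right=[]
Reconstructed level-order: [10, 8, 27, 13, 21, 24]


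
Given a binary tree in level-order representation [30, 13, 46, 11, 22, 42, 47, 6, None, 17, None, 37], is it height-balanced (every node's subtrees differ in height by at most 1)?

Tree (level-order array): [30, 13, 46, 11, 22, 42, 47, 6, None, 17, None, 37]
Definition: a tree is height-balanced if, at every node, |h(left) - h(right)| <= 1 (empty subtree has height -1).
Bottom-up per-node check:
  node 6: h_left=-1, h_right=-1, diff=0 [OK], height=0
  node 11: h_left=0, h_right=-1, diff=1 [OK], height=1
  node 17: h_left=-1, h_right=-1, diff=0 [OK], height=0
  node 22: h_left=0, h_right=-1, diff=1 [OK], height=1
  node 13: h_left=1, h_right=1, diff=0 [OK], height=2
  node 37: h_left=-1, h_right=-1, diff=0 [OK], height=0
  node 42: h_left=0, h_right=-1, diff=1 [OK], height=1
  node 47: h_left=-1, h_right=-1, diff=0 [OK], height=0
  node 46: h_left=1, h_right=0, diff=1 [OK], height=2
  node 30: h_left=2, h_right=2, diff=0 [OK], height=3
All nodes satisfy the balance condition.
Result: Balanced


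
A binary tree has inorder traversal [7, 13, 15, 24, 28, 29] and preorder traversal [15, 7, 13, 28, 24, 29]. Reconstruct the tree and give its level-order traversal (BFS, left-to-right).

Inorder:  [7, 13, 15, 24, 28, 29]
Preorder: [15, 7, 13, 28, 24, 29]
Algorithm: preorder visits root first, so consume preorder in order;
for each root, split the current inorder slice at that value into
left-subtree inorder and right-subtree inorder, then recurse.
Recursive splits:
  root=15; inorder splits into left=[7, 13], right=[24, 28, 29]
  root=7; inorder splits into left=[], right=[13]
  root=13; inorder splits into left=[], right=[]
  root=28; inorder splits into left=[24], right=[29]
  root=24; inorder splits into left=[], right=[]
  root=29; inorder splits into left=[], right=[]
Reconstructed level-order: [15, 7, 28, 13, 24, 29]


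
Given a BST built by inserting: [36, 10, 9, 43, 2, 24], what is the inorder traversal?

Tree insertion order: [36, 10, 9, 43, 2, 24]
Tree (level-order array): [36, 10, 43, 9, 24, None, None, 2]
Inorder traversal: [2, 9, 10, 24, 36, 43]


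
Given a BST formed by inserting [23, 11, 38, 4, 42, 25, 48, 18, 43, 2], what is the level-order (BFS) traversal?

Tree insertion order: [23, 11, 38, 4, 42, 25, 48, 18, 43, 2]
Tree (level-order array): [23, 11, 38, 4, 18, 25, 42, 2, None, None, None, None, None, None, 48, None, None, 43]
BFS from the root, enqueuing left then right child of each popped node:
  queue [23] -> pop 23, enqueue [11, 38], visited so far: [23]
  queue [11, 38] -> pop 11, enqueue [4, 18], visited so far: [23, 11]
  queue [38, 4, 18] -> pop 38, enqueue [25, 42], visited so far: [23, 11, 38]
  queue [4, 18, 25, 42] -> pop 4, enqueue [2], visited so far: [23, 11, 38, 4]
  queue [18, 25, 42, 2] -> pop 18, enqueue [none], visited so far: [23, 11, 38, 4, 18]
  queue [25, 42, 2] -> pop 25, enqueue [none], visited so far: [23, 11, 38, 4, 18, 25]
  queue [42, 2] -> pop 42, enqueue [48], visited so far: [23, 11, 38, 4, 18, 25, 42]
  queue [2, 48] -> pop 2, enqueue [none], visited so far: [23, 11, 38, 4, 18, 25, 42, 2]
  queue [48] -> pop 48, enqueue [43], visited so far: [23, 11, 38, 4, 18, 25, 42, 2, 48]
  queue [43] -> pop 43, enqueue [none], visited so far: [23, 11, 38, 4, 18, 25, 42, 2, 48, 43]
Result: [23, 11, 38, 4, 18, 25, 42, 2, 48, 43]


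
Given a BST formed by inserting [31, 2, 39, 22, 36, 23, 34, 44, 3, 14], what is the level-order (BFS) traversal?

Tree insertion order: [31, 2, 39, 22, 36, 23, 34, 44, 3, 14]
Tree (level-order array): [31, 2, 39, None, 22, 36, 44, 3, 23, 34, None, None, None, None, 14]
BFS from the root, enqueuing left then right child of each popped node:
  queue [31] -> pop 31, enqueue [2, 39], visited so far: [31]
  queue [2, 39] -> pop 2, enqueue [22], visited so far: [31, 2]
  queue [39, 22] -> pop 39, enqueue [36, 44], visited so far: [31, 2, 39]
  queue [22, 36, 44] -> pop 22, enqueue [3, 23], visited so far: [31, 2, 39, 22]
  queue [36, 44, 3, 23] -> pop 36, enqueue [34], visited so far: [31, 2, 39, 22, 36]
  queue [44, 3, 23, 34] -> pop 44, enqueue [none], visited so far: [31, 2, 39, 22, 36, 44]
  queue [3, 23, 34] -> pop 3, enqueue [14], visited so far: [31, 2, 39, 22, 36, 44, 3]
  queue [23, 34, 14] -> pop 23, enqueue [none], visited so far: [31, 2, 39, 22, 36, 44, 3, 23]
  queue [34, 14] -> pop 34, enqueue [none], visited so far: [31, 2, 39, 22, 36, 44, 3, 23, 34]
  queue [14] -> pop 14, enqueue [none], visited so far: [31, 2, 39, 22, 36, 44, 3, 23, 34, 14]
Result: [31, 2, 39, 22, 36, 44, 3, 23, 34, 14]


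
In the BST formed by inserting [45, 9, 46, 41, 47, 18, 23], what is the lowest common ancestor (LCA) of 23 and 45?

Tree insertion order: [45, 9, 46, 41, 47, 18, 23]
Tree (level-order array): [45, 9, 46, None, 41, None, 47, 18, None, None, None, None, 23]
In a BST, the LCA of p=23, q=45 is the first node v on the
root-to-leaf path with p <= v <= q (go left if both < v, right if both > v).
Walk from root:
  at 45: 23 <= 45 <= 45, this is the LCA
LCA = 45


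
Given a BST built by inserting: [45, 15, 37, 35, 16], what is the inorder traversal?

Tree insertion order: [45, 15, 37, 35, 16]
Tree (level-order array): [45, 15, None, None, 37, 35, None, 16]
Inorder traversal: [15, 16, 35, 37, 45]


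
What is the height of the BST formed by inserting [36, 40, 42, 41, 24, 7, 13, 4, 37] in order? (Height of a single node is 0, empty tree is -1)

Insertion order: [36, 40, 42, 41, 24, 7, 13, 4, 37]
Tree (level-order array): [36, 24, 40, 7, None, 37, 42, 4, 13, None, None, 41]
Compute height bottom-up (empty subtree = -1):
  height(4) = 1 + max(-1, -1) = 0
  height(13) = 1 + max(-1, -1) = 0
  height(7) = 1 + max(0, 0) = 1
  height(24) = 1 + max(1, -1) = 2
  height(37) = 1 + max(-1, -1) = 0
  height(41) = 1 + max(-1, -1) = 0
  height(42) = 1 + max(0, -1) = 1
  height(40) = 1 + max(0, 1) = 2
  height(36) = 1 + max(2, 2) = 3
Height = 3


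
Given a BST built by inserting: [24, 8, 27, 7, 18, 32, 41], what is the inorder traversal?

Tree insertion order: [24, 8, 27, 7, 18, 32, 41]
Tree (level-order array): [24, 8, 27, 7, 18, None, 32, None, None, None, None, None, 41]
Inorder traversal: [7, 8, 18, 24, 27, 32, 41]


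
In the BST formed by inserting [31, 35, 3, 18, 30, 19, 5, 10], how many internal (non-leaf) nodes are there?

Tree built from: [31, 35, 3, 18, 30, 19, 5, 10]
Tree (level-order array): [31, 3, 35, None, 18, None, None, 5, 30, None, 10, 19]
Rule: An internal node has at least one child.
Per-node child counts:
  node 31: 2 child(ren)
  node 3: 1 child(ren)
  node 18: 2 child(ren)
  node 5: 1 child(ren)
  node 10: 0 child(ren)
  node 30: 1 child(ren)
  node 19: 0 child(ren)
  node 35: 0 child(ren)
Matching nodes: [31, 3, 18, 5, 30]
Count of internal (non-leaf) nodes: 5


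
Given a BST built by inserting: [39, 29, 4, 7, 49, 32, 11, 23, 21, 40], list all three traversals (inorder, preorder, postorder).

Tree insertion order: [39, 29, 4, 7, 49, 32, 11, 23, 21, 40]
Tree (level-order array): [39, 29, 49, 4, 32, 40, None, None, 7, None, None, None, None, None, 11, None, 23, 21]
Inorder (L, root, R): [4, 7, 11, 21, 23, 29, 32, 39, 40, 49]
Preorder (root, L, R): [39, 29, 4, 7, 11, 23, 21, 32, 49, 40]
Postorder (L, R, root): [21, 23, 11, 7, 4, 32, 29, 40, 49, 39]


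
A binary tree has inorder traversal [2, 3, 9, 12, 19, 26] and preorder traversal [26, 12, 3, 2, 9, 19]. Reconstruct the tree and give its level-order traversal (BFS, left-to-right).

Inorder:  [2, 3, 9, 12, 19, 26]
Preorder: [26, 12, 3, 2, 9, 19]
Algorithm: preorder visits root first, so consume preorder in order;
for each root, split the current inorder slice at that value into
left-subtree inorder and right-subtree inorder, then recurse.
Recursive splits:
  root=26; inorder splits into left=[2, 3, 9, 12, 19], right=[]
  root=12; inorder splits into left=[2, 3, 9], right=[19]
  root=3; inorder splits into left=[2], right=[9]
  root=2; inorder splits into left=[], right=[]
  root=9; inorder splits into left=[], right=[]
  root=19; inorder splits into left=[], right=[]
Reconstructed level-order: [26, 12, 3, 19, 2, 9]


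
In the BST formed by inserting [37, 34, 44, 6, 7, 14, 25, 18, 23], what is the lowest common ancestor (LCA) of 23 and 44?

Tree insertion order: [37, 34, 44, 6, 7, 14, 25, 18, 23]
Tree (level-order array): [37, 34, 44, 6, None, None, None, None, 7, None, 14, None, 25, 18, None, None, 23]
In a BST, the LCA of p=23, q=44 is the first node v on the
root-to-leaf path with p <= v <= q (go left if both < v, right if both > v).
Walk from root:
  at 37: 23 <= 37 <= 44, this is the LCA
LCA = 37


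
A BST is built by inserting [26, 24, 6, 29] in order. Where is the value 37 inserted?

Starting tree (level order): [26, 24, 29, 6]
Insertion path: 26 -> 29
Result: insert 37 as right child of 29
Final tree (level order): [26, 24, 29, 6, None, None, 37]


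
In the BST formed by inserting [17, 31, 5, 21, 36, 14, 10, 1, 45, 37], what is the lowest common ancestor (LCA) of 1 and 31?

Tree insertion order: [17, 31, 5, 21, 36, 14, 10, 1, 45, 37]
Tree (level-order array): [17, 5, 31, 1, 14, 21, 36, None, None, 10, None, None, None, None, 45, None, None, 37]
In a BST, the LCA of p=1, q=31 is the first node v on the
root-to-leaf path with p <= v <= q (go left if both < v, right if both > v).
Walk from root:
  at 17: 1 <= 17 <= 31, this is the LCA
LCA = 17


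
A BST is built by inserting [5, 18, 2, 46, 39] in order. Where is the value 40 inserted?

Starting tree (level order): [5, 2, 18, None, None, None, 46, 39]
Insertion path: 5 -> 18 -> 46 -> 39
Result: insert 40 as right child of 39
Final tree (level order): [5, 2, 18, None, None, None, 46, 39, None, None, 40]


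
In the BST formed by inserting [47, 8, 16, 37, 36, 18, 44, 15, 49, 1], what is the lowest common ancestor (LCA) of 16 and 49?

Tree insertion order: [47, 8, 16, 37, 36, 18, 44, 15, 49, 1]
Tree (level-order array): [47, 8, 49, 1, 16, None, None, None, None, 15, 37, None, None, 36, 44, 18]
In a BST, the LCA of p=16, q=49 is the first node v on the
root-to-leaf path with p <= v <= q (go left if both < v, right if both > v).
Walk from root:
  at 47: 16 <= 47 <= 49, this is the LCA
LCA = 47
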